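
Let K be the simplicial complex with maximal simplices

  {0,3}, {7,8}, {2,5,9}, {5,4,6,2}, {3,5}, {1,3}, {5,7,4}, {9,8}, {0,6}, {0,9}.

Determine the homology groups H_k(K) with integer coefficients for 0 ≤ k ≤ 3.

H_0 ≅ Z,  H_1 ≅ Z^3,  H_2 = 0,  H_3 = 0.

Fix the vertex order 0 < 1 < 2 < 3 < 4 < 5 < 6 < 7 < 8 < 9 and write every simplex with vertices in increasing order. Then dim K = 3 and the simplices of K are:

  0-simplices (10): [0], [1], [2], [3], [4], [5], [6], [7], [8], [9]
  1-simplices (17): [0,3], [0,6], [0,9], [1,3], [2,4], [2,5], [2,6], [2,9], [3,5], [4,5], [4,6], [4,7], [5,6], [5,7], [5,9], [7,8], [8,9]
  2-simplices (6): [2,4,5], [2,4,6], [2,5,6], [2,5,9], [4,5,6], [4,5,7]
  3-simplices (1): [2,4,5,6]

giving chain groups C_0 ≅ Z^10, C_1 ≅ Z^17, C_2 ≅ Z^6, C_3 ≅ Z^1.

The boundary map ∂_1: C_1 → C_0 sends each edge [p,q] (with p < q) to q − p.
This gives a 10×17 integer matrix of rank 9; reducing to Smith normal form yields diagonal entries (1,1,1,1,1,1,1,1,1).

The boundary map ∂_2: C_2 → C_1 maps a triangle to the signed sum of its edges. For instance
  ∂[4,5,6] = [5,6] − [4,6] + [4,5],
  ∂[4,5,7] = [5,7] − [4,7] + [4,5].
The 17×6 boundary matrix has rank 5 and Smith normal form diag(1,1,1,1,1).

∂_3: C_3 → C_2 sends each 3-simplex σ to the alternating sum Σ_i (−1)^i (σ with its i-th vertex removed). For instance
  ∂[2,4,5,6] = [4,5,6] − [2,5,6] + [2,4,6] − [2,4,5].
The 6×1 boundary matrix has rank 1 and Smith normal form diag(1).

Now H_k = ker ∂_k / im ∂_{k+1}, so:

  H_0: rank C_0 − rank ∂_1 = 10 − 9 = 1, and the invariant factors of ∂_1 are all 1, so H_0 = Z.
  H_1: rank ker ∂_1 − rank ∂_2 = (17 − 9) − 5 = 3, and the invariant factors of ∂_2 are all 1, so H_1 = Z^3.
  H_2: rank ker ∂_2 − rank ∂_3 = (6 − 5) − 1 = 0, and the invariant factors of ∂_3 are all 1, so H_2 = 0.
  H_3: rank ker ∂_3 − rank ∂_4 = (1 − 1) − 0 = 0, and there is no ∂_4, so H_3 = 0.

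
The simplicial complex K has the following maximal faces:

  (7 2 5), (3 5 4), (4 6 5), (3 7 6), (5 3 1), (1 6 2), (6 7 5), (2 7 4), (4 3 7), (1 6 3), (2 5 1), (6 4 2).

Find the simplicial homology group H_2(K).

Order the vertices as 1 < 2 < 3 < 4 < 5 < 6 < 7. Listing each simplex with vertices in this order, K has dimension 2 with simplices:

  0-simplices (7): [1], [2], [3], [4], [5], [6], [7]
  1-simplices (18): [1,2], [1,3], [1,5], [1,6], [2,4], [2,5], [2,6], [2,7], [3,4], [3,5], [3,6], [3,7], [4,5], [4,6], [4,7], [5,6], [5,7], [6,7]
  2-simplices (12): [1,2,5], [1,2,6], [1,3,5], [1,3,6], [2,4,6], [2,4,7], [2,5,7], [3,4,5], [3,4,7], [3,6,7], [4,5,6], [5,6,7]

Hence C_0 ≅ Z^7, C_1 ≅ Z^18, C_2 ≅ Z^12.

The boundary map ∂_1: C_1 → C_0 is given by ∂[p,q] = [q] − [p]. For instance
  ∂[3,7] = [7] − [3].
The 7×18 boundary matrix has rank 6 and Smith normal form diag(1,1,1,1,1,1).

The boundary map ∂_2: C_2 → C_1 sends each 2-simplex [p,q,r] to [q,r] − [p,r] + [p,q]. For instance
  ∂[2,4,7] = [4,7] − [2,7] + [2,4],
  ∂[1,3,6] = [3,6] − [1,6] + [1,3].
The resulting 18×12 matrix has rank 12, and its Smith normal form has invariant factors (1,1,1,1,1,1,1,1,1,1,1,2).

Now H_k = ker ∂_k / im ∂_{k+1}, so:

  H_2: rank ker ∂_2 − rank ∂_3 = (12 − 12) − 0 = 0, and there is no ∂_3, so H_2 ≅ 0.

H_2 ≅ 0.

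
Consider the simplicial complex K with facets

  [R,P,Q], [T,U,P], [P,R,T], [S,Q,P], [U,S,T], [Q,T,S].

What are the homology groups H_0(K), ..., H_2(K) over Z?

Order the vertices as P < Q < R < S < T < U. Listing each simplex with vertices in this order, K has dimension 2 with simplices:

  0-simplices (6): P, Q, R, S, T, U
  1-simplices (12): PQ, PR, PS, PT, PU, QR, QS, QT, RT, ST, SU, TU
  2-simplices (6): PQR, PQS, PRT, PTU, QST, STU

giving chain groups C_0 ≅ Z^6, C_1 ≅ Z^12, C_2 ≅ Z^6.

∂_1: C_1 → C_0 maps an edge to its endpoints' difference, ∂[p,q] = q − p. For instance
  ∂PU = U − P.
As a 6×12 matrix over Z this has rank 5, with invariant factors (1,1,1,1,1).

∂_2: C_2 → C_1 acts by ∂[p,q,r] = [q,r] − [p,r] + [p,q]. For instance
  ∂PQS = QS − PS + PQ,
  ∂STU = TU − SU + ST.
This gives a 12×6 integer matrix of rank 6; reducing to Smith normal form yields diagonal entries (1,1,1,1,1,1).

Now H_k = ker ∂_k / im ∂_{k+1}, so:

  H_0: rank C_0 − rank ∂_1 = 6 − 5 = 1, and the invariant factors of ∂_1 are all 1, so H_0 ≅ Z.
  H_1: rank ker ∂_1 − rank ∂_2 = (12 − 5) − 6 = 1, and the invariant factors of ∂_2 are all 1, so H_1 ≅ Z.
  H_2: rank ker ∂_2 − rank ∂_3 = (6 − 6) − 0 = 0, and there is no ∂_3, so H_2 ≅ 0.

As a check, the Euler characteristic is 6 − 12 + 6 = 0, which agrees with 1 − 1 + 0 = 0.

H_0 = Z,  H_1 = Z,  H_2 = 0.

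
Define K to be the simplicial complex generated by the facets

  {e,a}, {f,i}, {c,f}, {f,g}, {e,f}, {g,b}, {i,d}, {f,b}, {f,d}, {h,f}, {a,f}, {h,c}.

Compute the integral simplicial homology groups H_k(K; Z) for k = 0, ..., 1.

H_0 ≅ Z,  H_1 ≅ Z^4.

Take the total order a < b < c < d < e < f < g < h < i on the vertex set. Then K (dimension 1) consists of the simplices:

  0-simplices (9): a, b, c, d, e, f, g, h, i
  1-simplices (12): ae, af, bf, bg, cf, ch, df, di, ef, fg, fh, fi

so the chain groups are C_0 ≅ Z^9, C_1 ≅ Z^12.

The boundary map ∂_1: C_1 → C_0 maps an edge to its endpoints' difference, ∂[p,q] = q − p.
The 9×12 boundary matrix has rank 8 and Smith normal form diag(1,1,1,1,1,1,1,1).

Reading off H_k = ker ∂_k / im ∂_{k+1}:

  H_0: rank C_0 − rank ∂_1 = 9 − 8 = 1, and the invariant factors of ∂_1 are all 1, so H_0 = Z.
  H_1: rank ker ∂_1 − rank ∂_2 = (12 − 8) − 0 = 4, and there is no ∂_2, so H_1 = Z^4.

As a check, the Euler characteristic is 9 − 12 = -3, which agrees with 1 − 4 = -3.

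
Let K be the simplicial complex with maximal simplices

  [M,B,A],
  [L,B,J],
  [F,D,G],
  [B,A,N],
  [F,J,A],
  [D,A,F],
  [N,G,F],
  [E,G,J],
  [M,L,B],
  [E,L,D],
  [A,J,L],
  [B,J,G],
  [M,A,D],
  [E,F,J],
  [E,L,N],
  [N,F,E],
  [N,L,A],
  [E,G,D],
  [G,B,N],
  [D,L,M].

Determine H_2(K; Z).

Order the vertices as A < B < D < E < F < G < J < L < M < N. Listing each simplex with vertices in this order, K has dimension 2 with simplices:

  0-simplices (10): A, B, D, E, F, G, J, L, M, N
  1-simplices (30): AB, AD, AF, AJ, AL, AM, AN, BG, BJ, BL, BM, BN, DE, DF, DG, DL, DM, EF, EG, EJ, EL, EN, FG, FJ, FN, GJ, GN, JL, LM, LN
  2-simplices (20): ABM, ABN, ADF, ADM, AFJ, AJL, ALN, BGJ, BGN, BJL, BLM, DEG, DEL, DFG, DLM, EFJ, EFN, EGJ, ELN, FGN

giving chain groups C_0 ≅ Z^10, C_1 ≅ Z^30, C_2 ≅ Z^20.

∂_1: C_1 → C_0 is given by ∂[p,q] = [q] − [p].
The resulting 10×30 matrix has rank 9, and its Smith normal form has invariant factors (1,1,1,1,1,1,1,1,1).

∂_2: C_2 → C_1 acts by ∂[p,q,r] = [q,r] − [p,r] + [p,q]. For instance
  ∂DLM = LM − DM + DL,
  ∂EGJ = GJ − EJ + EG.
As a 30×20 matrix over Z this has rank 20, with invariant factors (1,1,1,1,1,1,1,1,1,1,1,1,1,1,1,1,1,1,1,2).

Computing H_k = (kernel of ∂_k) / (image of ∂_{k+1}):

  H_2: rank ker ∂_2 − rank ∂_3 = (20 − 20) − 0 = 0, and there is no ∂_3, so H_2 ≅ 0.

H_2 ≅ 0.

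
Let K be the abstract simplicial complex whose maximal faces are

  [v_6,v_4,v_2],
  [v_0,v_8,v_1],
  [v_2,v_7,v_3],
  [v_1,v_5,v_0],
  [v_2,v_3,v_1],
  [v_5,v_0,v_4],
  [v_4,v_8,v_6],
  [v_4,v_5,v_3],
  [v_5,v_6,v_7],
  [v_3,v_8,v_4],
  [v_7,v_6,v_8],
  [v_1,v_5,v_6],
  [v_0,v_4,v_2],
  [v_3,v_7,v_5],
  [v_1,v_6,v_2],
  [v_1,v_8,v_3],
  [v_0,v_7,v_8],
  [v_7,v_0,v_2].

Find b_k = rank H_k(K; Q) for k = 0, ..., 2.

b_0 = 1, b_1 = 2, b_2 = 1.

Take the total order v_0 < v_1 < v_2 < v_3 < v_4 < v_5 < v_6 < v_7 < v_8 on the vertex set. Then K (dimension 2) consists of the simplices:

  0-simplices (9): [v_0], [v_1], [v_2], [v_3], [v_4], [v_5], [v_6], [v_7], [v_8]
  1-simplices (27): (27 of them)
  2-simplices (18): (18 of them)

Hence C_0 ≅ Z^9, C_1 ≅ Z^27, C_2 ≅ Z^18.

Boundary ∂_1: C_1 → C_0 maps an edge to its endpoints' difference, ∂[p,q] = q − p.
The resulting 9×27 matrix has rank 8, and its Smith normal form has invariant factors (1,1,1,1,1,1,1,1).

Boundary ∂_2: C_2 → C_1 acts by ∂[p,q,r] = [q,r] − [p,r] + [p,q]. For instance
  ∂[v_5,v_6,v_7] = [v_6,v_7] − [v_5,v_7] + [v_5,v_6],
  ∂[v_3,v_4,v_8] = [v_4,v_8] − [v_3,v_8] + [v_3,v_4].
As a 27×18 matrix over Z this has rank 17, with invariant factors (1,1,1,1,1,1,1,1,1,1,1,1,1,1,1,1,1).

Computing H_k = (kernel of ∂_k) / (image of ∂_{k+1}):

  H_0: rank C_0 − rank ∂_1 = 9 − 8 = 1, and the invariant factors of ∂_1 are all 1, so H_0 = Z.
  H_1: rank ker ∂_1 − rank ∂_2 = (27 − 8) − 17 = 2, and the invariant factors of ∂_2 are all 1, so H_1 = Z^2.
  H_2: rank ker ∂_2 − rank ∂_3 = (18 − 17) − 0 = 1, and there is no ∂_3, so H_2 = Z.

(K is a triangulation of the torus T^2.)

Hence the Betti numbers are b_0 = 1, b_1 = 2, b_2 = 1.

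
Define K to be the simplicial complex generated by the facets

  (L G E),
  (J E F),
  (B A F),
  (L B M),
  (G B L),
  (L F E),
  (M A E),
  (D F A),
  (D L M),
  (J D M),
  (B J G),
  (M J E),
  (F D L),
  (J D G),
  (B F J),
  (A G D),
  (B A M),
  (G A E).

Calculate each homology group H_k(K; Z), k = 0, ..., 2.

H_0 = Z,  H_1 = Z^2,  H_2 = Z.

Fix the vertex order A < B < D < E < F < G < J < L < M and write every simplex with vertices in increasing order. Then dim K = 2 and the simplices of K are:

  0-simplices (9): A, B, D, E, F, G, J, L, M
  1-simplices (27): AB, AD, AE, AF, AG, AM, BF, BG, BJ, BL, BM, DF, DG, DJ, DL, DM, EF, EG, EJ, EL, EM, FJ, FL, GJ, GL, JM, LM
  2-simplices (18): ABF, ABM, ADF, ADG, AEG, AEM, BFJ, BGJ, BGL, BLM, DFL, DGJ, DJM, DLM, EFJ, EFL, EGL, EJM

giving chain groups C_0 ≅ Z^9, C_1 ≅ Z^27, C_2 ≅ Z^18.

Boundary ∂_1: C_1 → C_0 sends each edge [p,q] (with p < q) to q − p. For instance
  ∂LM = M − L.
This gives a 9×27 integer matrix of rank 8; reducing to Smith normal form yields diagonal entries (1,1,1,1,1,1,1,1).

The boundary map ∂_2: C_2 → C_1 sends each 2-simplex [p,q,r] to [q,r] − [p,r] + [p,q]. For instance
  ∂EFJ = FJ − EJ + EF,
  ∂DLM = LM − DM + DL.
The resulting 27×18 matrix has rank 17, and its Smith normal form has invariant factors (1,1,1,1,1,1,1,1,1,1,1,1,1,1,1,1,1).

Reading off H_k = ker ∂_k / im ∂_{k+1}:

  H_0: rank C_0 − rank ∂_1 = 9 − 8 = 1, and the invariant factors of ∂_1 are all 1, so H_0 = Z.
  H_1: rank ker ∂_1 − rank ∂_2 = (27 − 8) − 17 = 2, and the invariant factors of ∂_2 are all 1, so H_1 = Z^2.
  H_2: rank ker ∂_2 − rank ∂_3 = (18 − 17) − 0 = 1, and there is no ∂_3, so H_2 = Z.

As a check, the Euler characteristic is 9 − 27 + 18 = 0, which agrees with 1 − 2 + 1 = 0.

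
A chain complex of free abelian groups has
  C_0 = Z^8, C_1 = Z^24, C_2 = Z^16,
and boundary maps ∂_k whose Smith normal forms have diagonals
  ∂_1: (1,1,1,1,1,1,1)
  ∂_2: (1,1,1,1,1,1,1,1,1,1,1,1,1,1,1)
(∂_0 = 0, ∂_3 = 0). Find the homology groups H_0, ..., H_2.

H_0 = Z,  H_1 = Z^2,  H_2 = Z.

H_0: b_0 = 8 − 0 − 7 = 1; torsion from ∂_1 factors > 1: none. So H_0 = Z.
H_1: b_1 = 24 − 7 − 15 = 2; torsion from ∂_2 factors > 1: none. So H_1 = Z^2.
H_2: b_2 = 16 − 15 − 0 = 1; torsion from ∂_3 factors > 1: none. So H_2 = Z.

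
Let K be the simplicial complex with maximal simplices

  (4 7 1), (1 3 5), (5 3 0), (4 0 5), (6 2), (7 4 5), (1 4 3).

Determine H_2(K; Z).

K has 8 vertices, 13 edges, 6 triangles.
rank ∂_2 = 6, rank ∂_3 = 0 ⇒ b_2 = 6 − 6 − 0 = 0. So H_2 = 0.

H_2 ≅ 0.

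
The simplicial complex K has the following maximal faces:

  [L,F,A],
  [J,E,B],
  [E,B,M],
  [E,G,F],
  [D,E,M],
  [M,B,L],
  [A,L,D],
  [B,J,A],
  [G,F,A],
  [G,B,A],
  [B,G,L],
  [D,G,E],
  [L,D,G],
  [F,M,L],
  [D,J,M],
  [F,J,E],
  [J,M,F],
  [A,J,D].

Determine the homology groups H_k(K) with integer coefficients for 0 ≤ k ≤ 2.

H_0 = Z,  H_1 = Z ⊕ Z_2,  H_2 = 0.

K has 9 vertices, 27 edges, 18 triangles.
rank ∂_0 = 0, rank ∂_1 = 8 ⇒ b_0 = 9 − 0 − 8 = 1; all invariant factors of ∂_1 are 1 so no torsion. So H_0 = Z.
rank ∂_1 = 8, rank ∂_2 = 18 ⇒ b_1 = 27 − 8 − 18 = 1; ∂_2 has invariant factor(s) [2] giving torsion. So H_1 = Z ⊕ Z_2.
rank ∂_2 = 18, rank ∂_3 = 0 ⇒ b_2 = 18 − 18 − 0 = 0. So H_2 = 0.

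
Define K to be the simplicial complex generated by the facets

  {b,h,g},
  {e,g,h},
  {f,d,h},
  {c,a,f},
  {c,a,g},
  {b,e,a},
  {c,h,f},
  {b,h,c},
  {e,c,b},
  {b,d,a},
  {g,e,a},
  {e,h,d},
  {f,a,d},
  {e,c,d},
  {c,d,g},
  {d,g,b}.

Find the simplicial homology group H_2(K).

Order the vertices as a < b < c < d < e < f < g < h. Listing each simplex with vertices in this order, K has dimension 2 with simplices:

  0-simplices (8): a, b, c, d, e, f, g, h
  1-simplices (24): ab, ac, ad, ae, af, ag, bc, bd, be, bg, bh, cd, ce, cf, cg, ch, de, df, dg, dh, eg, eh, fh, gh
  2-simplices (16): abd, abe, acf, acg, adf, aeg, bce, bch, bdg, bgh, cde, cdg, cfh, deh, dfh, egh

giving chain groups C_0 ≅ Z^8, C_1 ≅ Z^24, C_2 ≅ Z^16.

Boundary ∂_1: C_1 → C_0 maps an edge to its endpoints' difference, ∂[p,q] = q − p.
As a 8×24 matrix over Z this has rank 7, with invariant factors (1,1,1,1,1,1,1).

∂_2: C_2 → C_1 sends each 2-simplex [p,q,r] to [q,r] − [p,r] + [p,q]. For instance
  ∂egh = gh − eh + eg,
  ∂cfh = fh − ch + cf.
The resulting 24×16 matrix has rank 15, and its Smith normal form has invariant factors (1,1,1,1,1,1,1,1,1,1,1,1,1,1,1).

From H_k ≅ ker(∂_k) / im(∂_{k+1}) we obtain:

  H_2: rank ker ∂_2 − rank ∂_3 = (16 − 15) − 0 = 1, and there is no ∂_3, so H_2 ≅ Z.

H_2 = Z.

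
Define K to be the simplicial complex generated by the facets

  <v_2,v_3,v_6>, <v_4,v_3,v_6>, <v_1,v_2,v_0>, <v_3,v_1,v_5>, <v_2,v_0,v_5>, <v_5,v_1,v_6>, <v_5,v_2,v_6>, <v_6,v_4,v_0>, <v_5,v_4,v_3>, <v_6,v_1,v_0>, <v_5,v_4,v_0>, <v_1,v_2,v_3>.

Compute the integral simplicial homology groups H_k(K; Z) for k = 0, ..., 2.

We work with the vertex ordering v_0 < v_1 < v_2 < v_3 < v_4 < v_5 < v_6. The simplices of K, each written with vertices in increasing order, are:

  0-simplices (7): [v_0], [v_1], [v_2], [v_3], [v_4], [v_5], [v_6]
  1-simplices (18): (18 of them)
  2-simplices (12): (12 of them)

giving chain groups C_0 ≅ Z^7, C_1 ≅ Z^18, C_2 ≅ Z^12.

∂_1: C_1 → C_0 is given by ∂[p,q] = [q] − [p].
The 7×18 boundary matrix has rank 6 and Smith normal form diag(1,1,1,1,1,1).

Boundary ∂_2: C_2 → C_1 maps a triangle to the signed sum of its edges. For instance
  ∂[v_0,v_4,v_6] = [v_4,v_6] − [v_0,v_6] + [v_0,v_4],
  ∂[v_0,v_1,v_2] = [v_1,v_2] − [v_0,v_2] + [v_0,v_1].
The resulting 18×12 matrix has rank 12, and its Smith normal form has invariant factors (1,1,1,1,1,1,1,1,1,1,1,2).

Computing H_k = (kernel of ∂_k) / (image of ∂_{k+1}):

  H_0: rank C_0 − rank ∂_1 = 7 − 6 = 1, and the invariant factors of ∂_1 are all 1, so H_0 = Z.
  H_1: rank ker ∂_1 − rank ∂_2 = (18 − 6) − 12 = 0, and ∂_2 has invariant factor 2 > 1, so H_1 = Z/2.
  H_2: rank ker ∂_2 − rank ∂_3 = (12 − 12) − 0 = 0, and there is no ∂_3, so H_2 = 0.

H_0 = Z,  H_1 = Z/2,  H_2 = 0.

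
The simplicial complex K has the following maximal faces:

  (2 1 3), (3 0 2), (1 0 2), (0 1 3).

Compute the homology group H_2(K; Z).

H_2 ≅ Z.

Take the total order 0 < 1 < 2 < 3 on the vertex set. Then K (dimension 2) consists of the simplices:

  0-simplices (4): [0], [1], [2], [3]
  1-simplices (6): [0,1], [0,2], [0,3], [1,2], [1,3], [2,3]
  2-simplices (4): [0,1,2], [0,1,3], [0,2,3], [1,2,3]

giving chain groups C_0 ≅ Z^4, C_1 ≅ Z^6, C_2 ≅ Z^4.

The boundary map ∂_1: C_1 → C_0 maps an edge to its endpoints' difference, ∂[p,q] = q − p. For instance
  ∂[0,2] = [2] − [0].
This gives a 4×6 integer matrix of rank 3; reducing to Smith normal form yields diagonal entries (1,1,1).

Boundary ∂_2: C_2 → C_1 sends each 2-simplex [p,q,r] to [q,r] − [p,r] + [p,q]. For instance
  ∂[0,1,2] = [1,2] − [0,2] + [0,1],
  ∂[1,2,3] = [2,3] − [1,3] + [1,2].
The resulting 6×4 matrix has rank 3, and its Smith normal form has invariant factors (1,1,1).

Reading off H_k = ker ∂_k / im ∂_{k+1}:

  H_2: rank ker ∂_2 − rank ∂_3 = (4 − 3) − 0 = 1, and there is no ∂_3, so H_2 = Z.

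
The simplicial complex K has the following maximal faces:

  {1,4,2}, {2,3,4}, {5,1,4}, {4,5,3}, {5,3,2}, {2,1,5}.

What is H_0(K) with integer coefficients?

Take the total order 1 < 2 < 3 < 4 < 5 on the vertex set. Then K (dimension 2) consists of the simplices:

  0-simplices (5): [1], [2], [3], [4], [5]
  1-simplices (9): [1,2], [1,4], [1,5], [2,3], [2,4], [2,5], [3,4], [3,5], [4,5]
  2-simplices (6): [1,2,4], [1,2,5], [1,4,5], [2,3,4], [2,3,5], [3,4,5]

so the chain groups are C_0 ≅ Z^5, C_1 ≅ Z^9, C_2 ≅ Z^6.

The boundary map ∂_1: C_1 → C_0 maps an edge to its endpoints' difference, ∂[p,q] = q − p. For instance
  ∂[2,3] = [3] − [2].
The resulting 5×9 matrix has rank 4, and its Smith normal form has invariant factors (1,1,1,1).

∂_2: C_2 → C_1 sends each 2-simplex [p,q,r] to [q,r] − [p,r] + [p,q]. For instance
  ∂[3,4,5] = [4,5] − [3,5] + [3,4],
  ∂[1,2,4] = [2,4] − [1,4] + [1,2].
The resulting 9×6 matrix has rank 5, and its Smith normal form has invariant factors (1,1,1,1,1).

Reading off H_k = ker ∂_k / im ∂_{k+1}:

  H_0: rank C_0 − rank ∂_1 = 5 − 4 = 1, and the invariant factors of ∂_1 are all 1, so H_0 ≅ Z.

H_0 ≅ Z.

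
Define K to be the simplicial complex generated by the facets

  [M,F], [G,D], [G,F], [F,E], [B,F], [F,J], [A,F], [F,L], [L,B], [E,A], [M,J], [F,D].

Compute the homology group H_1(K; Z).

We work with the vertex ordering A < B < D < E < F < G < J < L < M. The simplices of K, each written with vertices in increasing order, are:

  0-simplices (9): A, B, D, E, F, G, J, L, M
  1-simplices (12): AE, AF, BF, BL, DF, DG, EF, FG, FJ, FL, FM, JM

so the chain groups are C_0 ≅ Z^9, C_1 ≅ Z^12.

∂_1: C_1 → C_0 maps an edge to its endpoints' difference, ∂[p,q] = q − p. For instance
  ∂BF = F − B.
The resulting 9×12 matrix has rank 8, and its Smith normal form has invariant factors (1,1,1,1,1,1,1,1).

Computing H_k = (kernel of ∂_k) / (image of ∂_{k+1}):

  H_1: rank ker ∂_1 − rank ∂_2 = (12 − 8) − 0 = 4, and there is no ∂_2, so H_1 = Z^4.

H_1 ≅ Z^4.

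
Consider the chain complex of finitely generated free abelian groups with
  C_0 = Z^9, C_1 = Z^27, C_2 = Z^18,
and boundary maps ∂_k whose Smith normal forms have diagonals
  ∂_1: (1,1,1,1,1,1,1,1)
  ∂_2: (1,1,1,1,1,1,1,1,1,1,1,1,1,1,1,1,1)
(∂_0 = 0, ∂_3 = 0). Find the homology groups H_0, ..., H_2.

H_0: b_0 = 9 − 0 − 8 = 1; torsion from ∂_1 factors > 1: none. So H_0 = Z.
H_1: b_1 = 27 − 8 − 17 = 2; torsion from ∂_2 factors > 1: none. So H_1 = Z^2.
H_2: b_2 = 18 − 17 − 0 = 1; torsion from ∂_3 factors > 1: none. So H_2 = Z.

H_0 = Z,  H_1 = Z^2,  H_2 = Z.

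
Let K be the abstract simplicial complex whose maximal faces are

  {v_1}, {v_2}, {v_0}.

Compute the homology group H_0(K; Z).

H_0 ≅ Z^3.

Fix the vertex order v_0 < v_1 < v_2 and write every simplex with vertices in increasing order. Then dim K = 0 and the simplices of K are:

  0-simplices (3): [v_0], [v_1], [v_2]

so the chain groups are C_0 ≅ Z^3.

Computing H_k = (kernel of ∂_k) / (image of ∂_{k+1}):

  H_0: rank C_0 − rank ∂_1 = 3 − 0 = 3, and there is no ∂_1, so H_0 ≅ Z^3.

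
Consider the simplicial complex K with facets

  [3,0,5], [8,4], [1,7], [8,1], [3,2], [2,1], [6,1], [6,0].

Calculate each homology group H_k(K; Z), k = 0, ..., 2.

H_0 = Z,  H_1 = Z,  H_2 = 0.

We work with the vertex ordering 0 < 1 < 2 < 3 < 4 < 5 < 6 < 7 < 8. The simplices of K, each written with vertices in increasing order, are:

  0-simplices (9): [0], [1], [2], [3], [4], [5], [6], [7], [8]
  1-simplices (10): [0,3], [0,5], [0,6], [1,2], [1,6], [1,7], [1,8], [2,3], [3,5], [4,8]
  2-simplices (1): [0,3,5]

so the chain groups are C_0 ≅ Z^9, C_1 ≅ Z^10, C_2 ≅ Z^1.

The boundary map ∂_1: C_1 → C_0 sends each edge [p,q] (with p < q) to q − p. For instance
  ∂[1,8] = [8] − [1].
This gives a 9×10 integer matrix of rank 8; reducing to Smith normal form yields diagonal entries (1,1,1,1,1,1,1,1).

The boundary map ∂_2: C_2 → C_1 acts by ∂[p,q,r] = [q,r] − [p,r] + [p,q]. For instance
  ∂[0,3,5] = [3,5] − [0,5] + [0,3].
The 10×1 boundary matrix has rank 1 and Smith normal form diag(1).

Computing H_k = (kernel of ∂_k) / (image of ∂_{k+1}):

  H_0: rank C_0 − rank ∂_1 = 9 − 8 = 1, and the invariant factors of ∂_1 are all 1, so H_0 = Z.
  H_1: rank ker ∂_1 − rank ∂_2 = (10 − 8) − 1 = 1, and the invariant factors of ∂_2 are all 1, so H_1 = Z.
  H_2: rank ker ∂_2 − rank ∂_3 = (1 − 1) − 0 = 0, and there is no ∂_3, so H_2 = 0.

As a check, the Euler characteristic is 9 − 10 + 1 = 0, which agrees with 1 − 1 + 0 = 0.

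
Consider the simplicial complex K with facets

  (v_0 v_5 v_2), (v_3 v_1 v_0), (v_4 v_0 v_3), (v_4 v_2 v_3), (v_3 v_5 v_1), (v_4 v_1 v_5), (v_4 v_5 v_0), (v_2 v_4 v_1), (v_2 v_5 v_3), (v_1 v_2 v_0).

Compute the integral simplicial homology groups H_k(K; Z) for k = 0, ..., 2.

H_0 = Z,  H_1 = Z/2,  H_2 = 0.

K has 6 vertices, 15 edges, 10 triangles.
rank ∂_0 = 0, rank ∂_1 = 5 ⇒ b_0 = 6 − 0 − 5 = 1; all invariant factors of ∂_1 are 1 so no torsion. So H_0 ≅ Z.
rank ∂_1 = 5, rank ∂_2 = 10 ⇒ b_1 = 15 − 5 − 10 = 0; ∂_2 has invariant factor(s) [2] giving torsion. So H_1 ≅ Z/2.
rank ∂_2 = 10, rank ∂_3 = 0 ⇒ b_2 = 10 − 10 − 0 = 0. So H_2 ≅ 0.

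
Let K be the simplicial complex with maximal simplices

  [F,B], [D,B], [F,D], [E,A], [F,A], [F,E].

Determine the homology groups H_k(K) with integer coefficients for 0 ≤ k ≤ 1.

We work with the vertex ordering A < B < D < E < F. The simplices of K, each written with vertices in increasing order, are:

  0-simplices (5): A, B, D, E, F
  1-simplices (6): AE, AF, BD, BF, DF, EF

giving chain groups C_0 ≅ Z^5, C_1 ≅ Z^6.

∂_1: C_1 → C_0 sends each edge [p,q] (with p < q) to q − p.
The resulting 5×6 matrix has rank 4, and its Smith normal form has invariant factors (1,1,1,1).

Reading off H_k = ker ∂_k / im ∂_{k+1}:

  H_0: rank C_0 − rank ∂_1 = 5 − 4 = 1, and the invariant factors of ∂_1 are all 1, so H_0 ≅ Z.
  H_1: rank ker ∂_1 − rank ∂_2 = (6 − 4) − 0 = 2, and there is no ∂_2, so H_1 ≅ Z^2.

As a check, the Euler characteristic is 5 − 6 = -1, which agrees with 1 − 2 = -1.
(K is a triangulation of a wedge of 2 circles.)

H_0 ≅ Z,  H_1 ≅ Z^2.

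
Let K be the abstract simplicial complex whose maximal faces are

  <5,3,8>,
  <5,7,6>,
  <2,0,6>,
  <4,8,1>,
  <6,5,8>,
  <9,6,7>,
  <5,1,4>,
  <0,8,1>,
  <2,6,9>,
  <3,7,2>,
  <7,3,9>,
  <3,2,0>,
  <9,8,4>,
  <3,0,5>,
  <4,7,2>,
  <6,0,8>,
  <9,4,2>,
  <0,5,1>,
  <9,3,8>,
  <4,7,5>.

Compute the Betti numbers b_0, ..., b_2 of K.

Order the vertices as 0 < 1 < 2 < 3 < 4 < 5 < 6 < 7 < 8 < 9. Listing each simplex with vertices in this order, K has dimension 2 with simplices:

  0-simplices (10): [0], [1], [2], [3], [4], [5], [6], [7], [8], [9]
  1-simplices (30): (30 of them)
  2-simplices (20): (20 of them)

giving chain groups C_0 ≅ Z^10, C_1 ≅ Z^30, C_2 ≅ Z^20.

The boundary map ∂_1: C_1 → C_0 is given by ∂[p,q] = [q] − [p].
As a 10×30 matrix over Z this has rank 9, with invariant factors (1,1,1,1,1,1,1,1,1).

The boundary map ∂_2: C_2 → C_1 acts by ∂[p,q,r] = [q,r] − [p,r] + [p,q]. For instance
  ∂[2,3,7] = [3,7] − [2,7] + [2,3],
  ∂[1,4,5] = [4,5] − [1,5] + [1,4].
As a 30×20 matrix over Z this has rank 20, with invariant factors (1,1,1,1,1,1,1,1,1,1,1,1,1,1,1,1,1,1,1,2).

Reading off H_k = ker ∂_k / im ∂_{k+1}:

  H_0: rank C_0 − rank ∂_1 = 10 − 9 = 1, and the invariant factors of ∂_1 are all 1, so H_0 ≅ Z.
  H_1: rank ker ∂_1 − rank ∂_2 = (30 − 9) − 20 = 1, and ∂_2 has invariant factor 2 > 1, so H_1 ≅ Z × Z/2.
  H_2: rank ker ∂_2 − rank ∂_3 = (20 − 20) − 0 = 0, and there is no ∂_3, so H_2 ≅ 0.

(K is a triangulation of the Klein bottle.)

Hence the Betti numbers are b_0 = 1, b_1 = 1, b_2 = 0.

b_0 = 1, b_1 = 1, b_2 = 0.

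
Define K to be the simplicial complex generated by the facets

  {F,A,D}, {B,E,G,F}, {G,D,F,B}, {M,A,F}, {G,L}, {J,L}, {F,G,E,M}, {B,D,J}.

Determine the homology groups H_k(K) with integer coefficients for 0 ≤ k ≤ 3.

H_0 = Z,  H_1 = Z,  H_2 = 0,  H_3 = 0.

Take the total order A < B < D < E < F < G < J < L < M on the vertex set. Then K (dimension 3) consists of the simplices:

  0-simplices (9): A, B, D, E, F, G, J, L, M
  1-simplices (19): AD, AF, AM, BD, BE, BF, BG, BJ, DF, DG, DJ, EF, EG, EM, FG, FM, GL, GM, JL
  2-simplices (13): ADF, AFM, BDF, BDG, BDJ, BEF, BEG, BFG, DFG, EFG, EFM, EGM, FGM
  3-simplices (3): BDFG, BEFG, EFGM

Hence C_0 ≅ Z^9, C_1 ≅ Z^19, C_2 ≅ Z^13, C_3 ≅ Z^3.

Boundary ∂_1: C_1 → C_0 maps an edge to its endpoints' difference, ∂[p,q] = q − p.
This gives a 9×19 integer matrix of rank 8; reducing to Smith normal form yields diagonal entries (1,1,1,1,1,1,1,1).

∂_2: C_2 → C_1 acts by ∂[p,q,r] = [q,r] − [p,r] + [p,q]. For instance
  ∂BDG = DG − BG + BD,
  ∂ADF = DF − AF + AD.
As a 19×13 matrix over Z this has rank 10, with invariant factors (1,1,1,1,1,1,1,1,1,1).

∂_3: C_3 → C_2 sends each 3-simplex σ to the alternating sum Σ_i (−1)^i (σ with its i-th vertex removed). For instance
  ∂EFGM = FGM − EGM + EFM − EFG,
  ∂BDFG = DFG − BFG + BDG − BDF.
The resulting 13×3 matrix has rank 3, and its Smith normal form has invariant factors (1,1,1).

Computing H_k = (kernel of ∂_k) / (image of ∂_{k+1}):

  H_0: rank C_0 − rank ∂_1 = 9 − 8 = 1, and the invariant factors of ∂_1 are all 1, so H_0 ≅ Z.
  H_1: rank ker ∂_1 − rank ∂_2 = (19 − 8) − 10 = 1, and the invariant factors of ∂_2 are all 1, so H_1 ≅ Z.
  H_2: rank ker ∂_2 − rank ∂_3 = (13 − 10) − 3 = 0, and the invariant factors of ∂_3 are all 1, so H_2 ≅ 0.
  H_3: rank ker ∂_3 − rank ∂_4 = (3 − 3) − 0 = 0, and there is no ∂_4, so H_3 ≅ 0.

As a check, the Euler characteristic is 9 − 19 + 13 − 3 = 0, which agrees with 1 − 1 + 0 − 0 = 0.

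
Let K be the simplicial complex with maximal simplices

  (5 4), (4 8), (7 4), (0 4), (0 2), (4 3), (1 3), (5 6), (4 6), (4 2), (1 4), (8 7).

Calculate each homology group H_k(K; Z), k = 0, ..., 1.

H_0 = Z,  H_1 = Z^4.

We work with the vertex ordering 0 < 1 < 2 < 3 < 4 < 5 < 6 < 7 < 8. The simplices of K, each written with vertices in increasing order, are:

  0-simplices (9): [0], [1], [2], [3], [4], [5], [6], [7], [8]
  1-simplices (12): [0,2], [0,4], [1,3], [1,4], [2,4], [3,4], [4,5], [4,6], [4,7], [4,8], [5,6], [7,8]

Hence C_0 ≅ Z^9, C_1 ≅ Z^12.

Boundary ∂_1: C_1 → C_0 sends each edge [p,q] (with p < q) to q − p.
As a 9×12 matrix over Z this has rank 8, with invariant factors (1,1,1,1,1,1,1,1).

From H_k ≅ ker(∂_k) / im(∂_{k+1}) we obtain:

  H_0: rank C_0 − rank ∂_1 = 9 − 8 = 1, and the invariant factors of ∂_1 are all 1, so H_0 ≅ Z.
  H_1: rank ker ∂_1 − rank ∂_2 = (12 − 8) − 0 = 4, and there is no ∂_2, so H_1 ≅ Z^4.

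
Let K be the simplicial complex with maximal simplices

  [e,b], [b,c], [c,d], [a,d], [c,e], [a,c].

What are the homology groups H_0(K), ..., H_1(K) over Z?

H_0 ≅ Z,  H_1 ≅ Z^2.

Fix the vertex order a < b < c < d < e and write every simplex with vertices in increasing order. Then dim K = 1 and the simplices of K are:

  0-simplices (5): a, b, c, d, e
  1-simplices (6): ac, ad, bc, be, cd, ce

Hence C_0 ≅ Z^5, C_1 ≅ Z^6.

Boundary ∂_1: C_1 → C_0 maps an edge to its endpoints' difference, ∂[p,q] = q − p.
The resulting 5×6 matrix has rank 4, and its Smith normal form has invariant factors (1,1,1,1).

From H_k ≅ ker(∂_k) / im(∂_{k+1}) we obtain:

  H_0: rank C_0 − rank ∂_1 = 5 − 4 = 1, and the invariant factors of ∂_1 are all 1, so H_0 = Z.
  H_1: rank ker ∂_1 − rank ∂_2 = (6 − 4) − 0 = 2, and there is no ∂_2, so H_1 = Z^2.

As a check, the Euler characteristic is 5 − 6 = -1, which agrees with 1 − 2 = -1.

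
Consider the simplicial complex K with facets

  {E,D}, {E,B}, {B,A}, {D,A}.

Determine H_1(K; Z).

Fix the vertex order A < B < D < E and write every simplex with vertices in increasing order. Then dim K = 1 and the simplices of K are:

  0-simplices (4): A, B, D, E
  1-simplices (4): AB, AD, BE, DE

giving chain groups C_0 ≅ Z^4, C_1 ≅ Z^4.

∂_1: C_1 → C_0 maps an edge to its endpoints' difference, ∂[p,q] = q − p. For instance
  ∂DE = E − D.
The resulting 4×4 matrix has rank 3, and its Smith normal form has invariant factors (1,1,1).

From H_k ≅ ker(∂_k) / im(∂_{k+1}) we obtain:

  H_1: rank ker ∂_1 − rank ∂_2 = (4 − 3) − 0 = 1, and there is no ∂_2, so H_1 = Z.

(K is a triangulation of the circle S^1.)

H_1 = Z.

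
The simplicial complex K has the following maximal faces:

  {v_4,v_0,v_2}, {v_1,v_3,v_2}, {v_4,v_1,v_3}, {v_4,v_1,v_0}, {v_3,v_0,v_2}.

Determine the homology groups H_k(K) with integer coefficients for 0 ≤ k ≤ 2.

Order the vertices as v_0 < v_1 < v_2 < v_3 < v_4. Listing each simplex with vertices in this order, K has dimension 2 with simplices:

  0-simplices (5): [v_0], [v_1], [v_2], [v_3], [v_4]
  1-simplices (10): [v_0,v_1], [v_0,v_2], [v_0,v_3], [v_0,v_4], [v_1,v_2], [v_1,v_3], [v_1,v_4], [v_2,v_3], [v_2,v_4], [v_3,v_4]
  2-simplices (5): [v_0,v_1,v_4], [v_0,v_2,v_3], [v_0,v_2,v_4], [v_1,v_2,v_3], [v_1,v_3,v_4]

giving chain groups C_0 ≅ Z^5, C_1 ≅ Z^10, C_2 ≅ Z^5.

∂_1: C_1 → C_0 is given by ∂[p,q] = [q] − [p].
The 5×10 boundary matrix has rank 4 and Smith normal form diag(1,1,1,1).

Boundary ∂_2: C_2 → C_1 acts by ∂[p,q,r] = [q,r] − [p,r] + [p,q]. For instance
  ∂[v_1,v_2,v_3] = [v_2,v_3] − [v_1,v_3] + [v_1,v_2],
  ∂[v_0,v_2,v_3] = [v_2,v_3] − [v_0,v_3] + [v_0,v_2].
The resulting 10×5 matrix has rank 5, and its Smith normal form has invariant factors (1,1,1,1,1).

Computing H_k = (kernel of ∂_k) / (image of ∂_{k+1}):

  H_0: rank C_0 − rank ∂_1 = 5 − 4 = 1, and the invariant factors of ∂_1 are all 1, so H_0 = Z.
  H_1: rank ker ∂_1 − rank ∂_2 = (10 − 4) − 5 = 1, and the invariant factors of ∂_2 are all 1, so H_1 = Z.
  H_2: rank ker ∂_2 − rank ∂_3 = (5 − 5) − 0 = 0, and there is no ∂_3, so H_2 = 0.

(K is a triangulation of the Möbius band.)

H_0 ≅ Z,  H_1 ≅ Z,  H_2 = 0.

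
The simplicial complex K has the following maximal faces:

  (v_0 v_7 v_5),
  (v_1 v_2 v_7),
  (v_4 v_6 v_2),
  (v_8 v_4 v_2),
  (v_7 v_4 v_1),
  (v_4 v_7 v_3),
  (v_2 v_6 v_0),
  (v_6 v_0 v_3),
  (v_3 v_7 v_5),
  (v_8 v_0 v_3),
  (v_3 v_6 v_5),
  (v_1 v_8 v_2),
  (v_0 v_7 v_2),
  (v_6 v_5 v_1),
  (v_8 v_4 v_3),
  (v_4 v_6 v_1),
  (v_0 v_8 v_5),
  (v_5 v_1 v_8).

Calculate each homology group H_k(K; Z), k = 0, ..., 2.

Order the vertices as v_0 < v_1 < v_2 < v_3 < v_4 < v_5 < v_6 < v_7 < v_8. Listing each simplex with vertices in this order, K has dimension 2 with simplices:

  0-simplices (9): [v_0], [v_1], [v_2], [v_3], [v_4], [v_5], [v_6], [v_7], [v_8]
  1-simplices (27): (27 of them)
  2-simplices (18): (18 of them)

so the chain groups are C_0 ≅ Z^9, C_1 ≅ Z^27, C_2 ≅ Z^18.

∂_1: C_1 → C_0 is given by ∂[p,q] = [q] − [p]. For instance
  ∂[v_2,v_7] = [v_7] − [v_2].
This gives a 9×27 integer matrix of rank 8; reducing to Smith normal form yields diagonal entries (1,1,1,1,1,1,1,1).

∂_2: C_2 → C_1 sends each 2-simplex [p,q,r] to [q,r] − [p,r] + [p,q]. For instance
  ∂[v_1,v_5,v_6] = [v_5,v_6] − [v_1,v_6] + [v_1,v_5],
  ∂[v_1,v_2,v_7] = [v_2,v_7] − [v_1,v_7] + [v_1,v_2].
The resulting 27×18 matrix has rank 18, and its Smith normal form has invariant factors (1,1,1,1,1,1,1,1,1,1,1,1,1,1,1,1,1,2).

Computing H_k = (kernel of ∂_k) / (image of ∂_{k+1}):

  H_0: rank C_0 − rank ∂_1 = 9 − 8 = 1, and the invariant factors of ∂_1 are all 1, so H_0 = Z.
  H_1: rank ker ∂_1 − rank ∂_2 = (27 − 8) − 18 = 1, and ∂_2 has invariant factor 2 > 1, so H_1 = Z × Z/2.
  H_2: rank ker ∂_2 − rank ∂_3 = (18 − 18) − 0 = 0, and there is no ∂_3, so H_2 = 0.

H_0 ≅ Z,  H_1 ≅ Z × Z/2,  H_2 = 0.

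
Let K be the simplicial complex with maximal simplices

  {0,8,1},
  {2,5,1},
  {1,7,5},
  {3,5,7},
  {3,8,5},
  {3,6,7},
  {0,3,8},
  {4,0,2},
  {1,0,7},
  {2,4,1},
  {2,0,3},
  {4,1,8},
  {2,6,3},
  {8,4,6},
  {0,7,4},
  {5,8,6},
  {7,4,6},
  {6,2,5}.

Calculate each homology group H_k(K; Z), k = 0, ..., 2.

Take the total order 0 < 1 < 2 < 3 < 4 < 5 < 6 < 7 < 8 on the vertex set. Then K (dimension 2) consists of the simplices:

  0-simplices (9): [0], [1], [2], [3], [4], [5], [6], [7], [8]
  1-simplices (27): (27 of them)
  2-simplices (18): [0,1,7], [0,1,8], [0,2,3], [0,2,4], [0,3,8], [0,4,7], [1,2,4], [1,2,5], [1,4,8], [1,5,7], [2,3,6], [2,5,6], [3,5,7], [3,5,8], [3,6,7], [4,6,7], [4,6,8], [5,6,8]

Hence C_0 ≅ Z^9, C_1 ≅ Z^27, C_2 ≅ Z^18.

The boundary map ∂_1: C_1 → C_0 sends each edge [p,q] (with p < q) to q − p.
This gives a 9×27 integer matrix of rank 8; reducing to Smith normal form yields diagonal entries (1,1,1,1,1,1,1,1).

Boundary ∂_2: C_2 → C_1 sends each 2-simplex [p,q,r] to [q,r] − [p,r] + [p,q]. For instance
  ∂[4,6,7] = [6,7] − [4,7] + [4,6],
  ∂[1,4,8] = [4,8] − [1,8] + [1,4].
The 27×18 boundary matrix has rank 18 and Smith normal form diag(1,1,1,1,1,1,1,1,1,1,1,1,1,1,1,1,1,2).

Computing H_k = (kernel of ∂_k) / (image of ∂_{k+1}):

  H_0: rank C_0 − rank ∂_1 = 9 − 8 = 1, and the invariant factors of ∂_1 are all 1, so H_0 ≅ Z.
  H_1: rank ker ∂_1 − rank ∂_2 = (27 − 8) − 18 = 1, and ∂_2 has invariant factor 2 > 1, so H_1 ≅ Z ⊕ Z_2.
  H_2: rank ker ∂_2 − rank ∂_3 = (18 − 18) − 0 = 0, and there is no ∂_3, so H_2 ≅ 0.

(K is a triangulation of the Klein bottle.)

H_0 ≅ Z,  H_1 ≅ Z ⊕ Z_2,  H_2 = 0.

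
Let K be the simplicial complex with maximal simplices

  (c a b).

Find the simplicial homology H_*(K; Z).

K has 3 vertices, 3 edges, 1 triangle.
rank ∂_0 = 0, rank ∂_1 = 2 ⇒ b_0 = 3 − 0 − 2 = 1; all invariant factors of ∂_1 are 1 so no torsion. So H_0 = Z.
rank ∂_1 = 2, rank ∂_2 = 1 ⇒ b_1 = 3 − 2 − 1 = 0; all invariant factors of ∂_2 are 1 so no torsion. So H_1 = 0.
rank ∂_2 = 1, rank ∂_3 = 0 ⇒ b_2 = 1 − 1 − 0 = 0. So H_2 = 0.

H_0 = Z,  H_1 = 0,  H_2 = 0.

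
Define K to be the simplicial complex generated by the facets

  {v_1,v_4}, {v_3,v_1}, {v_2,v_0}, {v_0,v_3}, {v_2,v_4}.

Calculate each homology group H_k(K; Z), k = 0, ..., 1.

H_0 ≅ Z,  H_1 ≅ Z.

Fix the vertex order v_0 < v_1 < v_2 < v_3 < v_4 and write every simplex with vertices in increasing order. Then dim K = 1 and the simplices of K are:

  0-simplices (5): [v_0], [v_1], [v_2], [v_3], [v_4]
  1-simplices (5): [v_0,v_2], [v_0,v_3], [v_1,v_3], [v_1,v_4], [v_2,v_4]

giving chain groups C_0 ≅ Z^5, C_1 ≅ Z^5.

∂_1: C_1 → C_0 maps an edge to its endpoints' difference, ∂[p,q] = q − p. For instance
  ∂[v_0,v_2] = [v_2] − [v_0].
This gives a 5×5 integer matrix of rank 4; reducing to Smith normal form yields diagonal entries (1,1,1,1).

Reading off H_k = ker ∂_k / im ∂_{k+1}:

  H_0: rank C_0 − rank ∂_1 = 5 − 4 = 1, and the invariant factors of ∂_1 are all 1, so H_0 ≅ Z.
  H_1: rank ker ∂_1 − rank ∂_2 = (5 − 4) − 0 = 1, and there is no ∂_2, so H_1 ≅ Z.

As a check, the Euler characteristic is 5 − 5 = 0, which agrees with 1 − 1 = 0.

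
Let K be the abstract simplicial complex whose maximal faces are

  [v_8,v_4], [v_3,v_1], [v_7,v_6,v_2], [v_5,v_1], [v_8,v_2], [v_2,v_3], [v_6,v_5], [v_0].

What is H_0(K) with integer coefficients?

H_0 ≅ Z^2.

Take the total order v_0 < v_1 < v_2 < v_3 < v_4 < v_5 < v_6 < v_7 < v_8 on the vertex set. Then K (dimension 2) consists of the simplices:

  0-simplices (9): [v_0], [v_1], [v_2], [v_3], [v_4], [v_5], [v_6], [v_7], [v_8]
  1-simplices (9): [v_1,v_3], [v_1,v_5], [v_2,v_3], [v_2,v_6], [v_2,v_7], [v_2,v_8], [v_4,v_8], [v_5,v_6], [v_6,v_7]
  2-simplices (1): [v_2,v_6,v_7]

Hence C_0 ≅ Z^9, C_1 ≅ Z^9, C_2 ≅ Z^1.

Boundary ∂_1: C_1 → C_0 is given by ∂[p,q] = [q] − [p].
This gives a 9×9 integer matrix of rank 7; reducing to Smith normal form yields diagonal entries (1,1,1,1,1,1,1).

∂_2: C_2 → C_1 maps a triangle to the signed sum of its edges. For instance
  ∂[v_2,v_6,v_7] = [v_6,v_7] − [v_2,v_7] + [v_2,v_6].
This gives a 9×1 integer matrix of rank 1; reducing to Smith normal form yields diagonal entries (1).

From H_k ≅ ker(∂_k) / im(∂_{k+1}) we obtain:

  H_0: rank C_0 − rank ∂_1 = 9 − 7 = 2, and the invariant factors of ∂_1 are all 1, so H_0 = Z^2.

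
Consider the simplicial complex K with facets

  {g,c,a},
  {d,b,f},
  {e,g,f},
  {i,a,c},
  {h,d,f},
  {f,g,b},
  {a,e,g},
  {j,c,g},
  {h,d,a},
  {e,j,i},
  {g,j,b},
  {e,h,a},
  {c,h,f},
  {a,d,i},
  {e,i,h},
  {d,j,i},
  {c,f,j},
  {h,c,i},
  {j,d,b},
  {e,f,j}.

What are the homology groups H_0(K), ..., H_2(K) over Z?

H_0 = Z,  H_1 = Z ⊕ Z/2,  H_2 = 0.

Take the total order a < b < c < d < e < f < g < h < i < j on the vertex set. Then K (dimension 2) consists of the simplices:

  0-simplices (10): a, b, c, d, e, f, g, h, i, j
  1-simplices (30): ac, ad, ae, ag, ah, ai, bd, bf, bg, bj, cf, cg, ch, ci, cj, df, dh, di, dj, ef, eg, eh, ei, ej, fg, fh, fj, gj, hi, ij
  2-simplices (20): acg, aci, adh, adi, aeg, aeh, bdf, bdj, bfg, bgj, cfh, cfj, cgj, chi, dfh, dij, efg, efj, ehi, eij

Hence C_0 ≅ Z^10, C_1 ≅ Z^30, C_2 ≅ Z^20.

Boundary ∂_1: C_1 → C_0 is given by ∂[p,q] = [q] − [p]. For instance
  ∂ci = i − c.
As a 10×30 matrix over Z this has rank 9, with invariant factors (1,1,1,1,1,1,1,1,1).

∂_2: C_2 → C_1 sends each 2-simplex [p,q,r] to [q,r] − [p,r] + [p,q]. For instance
  ∂bdf = df − bf + bd,
  ∂eij = ij − ej + ei.
The 30×20 boundary matrix has rank 20 and Smith normal form diag(1,1,1,1,1,1,1,1,1,1,1,1,1,1,1,1,1,1,1,2).

Computing H_k = (kernel of ∂_k) / (image of ∂_{k+1}):

  H_0: rank C_0 − rank ∂_1 = 10 − 9 = 1, and the invariant factors of ∂_1 are all 1, so H_0 = Z.
  H_1: rank ker ∂_1 − rank ∂_2 = (30 − 9) − 20 = 1, and ∂_2 has invariant factor 2 > 1, so H_1 = Z ⊕ Z/2.
  H_2: rank ker ∂_2 − rank ∂_3 = (20 − 20) − 0 = 0, and there is no ∂_3, so H_2 = 0.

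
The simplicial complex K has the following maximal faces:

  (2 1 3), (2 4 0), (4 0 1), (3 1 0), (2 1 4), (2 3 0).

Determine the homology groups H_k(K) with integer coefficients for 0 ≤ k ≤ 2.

Fix the vertex order 0 < 1 < 2 < 3 < 4 and write every simplex with vertices in increasing order. Then dim K = 2 and the simplices of K are:

  0-simplices (5): [0], [1], [2], [3], [4]
  1-simplices (9): [0,1], [0,2], [0,3], [0,4], [1,2], [1,3], [1,4], [2,3], [2,4]
  2-simplices (6): [0,1,3], [0,1,4], [0,2,3], [0,2,4], [1,2,3], [1,2,4]

Hence C_0 ≅ Z^5, C_1 ≅ Z^9, C_2 ≅ Z^6.

∂_1: C_1 → C_0 maps an edge to its endpoints' difference, ∂[p,q] = q − p. For instance
  ∂[0,4] = [4] − [0].
This gives a 5×9 integer matrix of rank 4; reducing to Smith normal form yields diagonal entries (1,1,1,1).

Boundary ∂_2: C_2 → C_1 sends each 2-simplex [p,q,r] to [q,r] − [p,r] + [p,q]. For instance
  ∂[1,2,4] = [2,4] − [1,4] + [1,2],
  ∂[0,1,4] = [1,4] − [0,4] + [0,1].
The 9×6 boundary matrix has rank 5 and Smith normal form diag(1,1,1,1,1).

Now H_k = ker ∂_k / im ∂_{k+1}, so:

  H_0: rank C_0 − rank ∂_1 = 5 − 4 = 1, and the invariant factors of ∂_1 are all 1, so H_0 ≅ Z.
  H_1: rank ker ∂_1 − rank ∂_2 = (9 − 4) − 5 = 0, and the invariant factors of ∂_2 are all 1, so H_1 ≅ 0.
  H_2: rank ker ∂_2 − rank ∂_3 = (6 − 5) − 0 = 1, and there is no ∂_3, so H_2 ≅ Z.

H_0 = Z,  H_1 = 0,  H_2 = Z.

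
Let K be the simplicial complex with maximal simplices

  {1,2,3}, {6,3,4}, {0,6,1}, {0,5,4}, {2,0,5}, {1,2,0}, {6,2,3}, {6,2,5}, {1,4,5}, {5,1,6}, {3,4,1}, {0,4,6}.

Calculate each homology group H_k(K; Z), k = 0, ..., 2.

H_0 ≅ Z,  H_1 ≅ Z/2,  H_2 = 0.

Fix the vertex order 0 < 1 < 2 < 3 < 4 < 5 < 6 and write every simplex with vertices in increasing order. Then dim K = 2 and the simplices of K are:

  0-simplices (7): [0], [1], [2], [3], [4], [5], [6]
  1-simplices (18): [0,1], [0,2], [0,4], [0,5], [0,6], [1,2], [1,3], [1,4], [1,5], [1,6], [2,3], [2,5], [2,6], [3,4], [3,6], [4,5], [4,6], [5,6]
  2-simplices (12): [0,1,2], [0,1,6], [0,2,5], [0,4,5], [0,4,6], [1,2,3], [1,3,4], [1,4,5], [1,5,6], [2,3,6], [2,5,6], [3,4,6]

giving chain groups C_0 ≅ Z^7, C_1 ≅ Z^18, C_2 ≅ Z^12.

The boundary map ∂_1: C_1 → C_0 maps an edge to its endpoints' difference, ∂[p,q] = q − p.
This gives a 7×18 integer matrix of rank 6; reducing to Smith normal form yields diagonal entries (1,1,1,1,1,1).

The boundary map ∂_2: C_2 → C_1 maps a triangle to the signed sum of its edges. For instance
  ∂[1,5,6] = [5,6] − [1,6] + [1,5],
  ∂[2,5,6] = [5,6] − [2,6] + [2,5].
As a 18×12 matrix over Z this has rank 12, with invariant factors (1,1,1,1,1,1,1,1,1,1,1,2).

From H_k ≅ ker(∂_k) / im(∂_{k+1}) we obtain:

  H_0: rank C_0 − rank ∂_1 = 7 − 6 = 1, and the invariant factors of ∂_1 are all 1, so H_0 ≅ Z.
  H_1: rank ker ∂_1 − rank ∂_2 = (18 − 6) − 12 = 0, and ∂_2 has invariant factor 2 > 1, so H_1 ≅ Z/2.
  H_2: rank ker ∂_2 − rank ∂_3 = (12 − 12) − 0 = 0, and there is no ∂_3, so H_2 ≅ 0.

(K is a triangulation of the real projective plane RP^2.)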